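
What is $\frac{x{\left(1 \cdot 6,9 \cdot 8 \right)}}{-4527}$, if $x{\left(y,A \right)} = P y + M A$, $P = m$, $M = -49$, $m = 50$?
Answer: $\frac{1076}{1509} \approx 0.71305$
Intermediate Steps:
$P = 50$
$x{\left(y,A \right)} = - 49 A + 50 y$ ($x{\left(y,A \right)} = 50 y - 49 A = - 49 A + 50 y$)
$\frac{x{\left(1 \cdot 6,9 \cdot 8 \right)}}{-4527} = \frac{- 49 \cdot 9 \cdot 8 + 50 \cdot 1 \cdot 6}{-4527} = \left(\left(-49\right) 72 + 50 \cdot 6\right) \left(- \frac{1}{4527}\right) = \left(-3528 + 300\right) \left(- \frac{1}{4527}\right) = \left(-3228\right) \left(- \frac{1}{4527}\right) = \frac{1076}{1509}$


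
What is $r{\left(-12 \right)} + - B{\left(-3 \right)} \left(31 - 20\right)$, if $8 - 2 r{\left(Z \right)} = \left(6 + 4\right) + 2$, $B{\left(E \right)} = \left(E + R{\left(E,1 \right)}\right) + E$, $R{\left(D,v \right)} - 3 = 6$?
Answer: $-35$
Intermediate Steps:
$R{\left(D,v \right)} = 9$ ($R{\left(D,v \right)} = 3 + 6 = 9$)
$B{\left(E \right)} = 9 + 2 E$ ($B{\left(E \right)} = \left(E + 9\right) + E = \left(9 + E\right) + E = 9 + 2 E$)
$r{\left(Z \right)} = -2$ ($r{\left(Z \right)} = 4 - \frac{\left(6 + 4\right) + 2}{2} = 4 - \frac{10 + 2}{2} = 4 - 6 = -2$)
$r{\left(-12 \right)} + - B{\left(-3 \right)} \left(31 - 20\right) = -2 + - (9 + 2 \left(-3\right)) \left(31 - 20\right) = -2 + - (9 - 6) 11 = -2 + \left(-1\right) 3 \cdot 11 = -2 - 33 = -35$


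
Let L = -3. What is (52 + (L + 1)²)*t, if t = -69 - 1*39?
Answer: -6048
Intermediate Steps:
t = -108 (t = -69 - 39 = -108)
(52 + (L + 1)²)*t = (52 + (-3 + 1)²)*(-108) = (52 + (-2)²)*(-108) = (52 + 4)*(-108) = 56*(-108) = -6048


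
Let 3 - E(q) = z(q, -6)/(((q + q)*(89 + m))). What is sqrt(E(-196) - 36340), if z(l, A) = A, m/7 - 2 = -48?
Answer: I*sqrt(386649080329)/3262 ≈ 190.62*I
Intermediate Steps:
m = -322 (m = 14 + 7*(-48) = 14 - 336 = -322)
E(q) = 3 - 3/(233*q) (E(q) = 3 - (-6)/((q + q)*(89 - 322)) = 3 - (-6)/((2*q)*(-233)) = 3 - (-6)/((-466*q)) = 3 - (-6)*(-1/(466*q)) = 3 - 3/(233*q))
sqrt(E(-196) - 36340) = sqrt((3 - 3/233/(-196)) - 36340) = sqrt((3 - 3/233*(-1/196)) - 36340) = sqrt((3 + 3/45668) - 36340) = sqrt(137007/45668 - 36340) = sqrt(-1659438113/45668) = I*sqrt(386649080329)/3262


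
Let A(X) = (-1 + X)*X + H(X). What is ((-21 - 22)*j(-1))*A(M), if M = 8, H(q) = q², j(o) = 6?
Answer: -30960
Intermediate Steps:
A(X) = X² + X*(-1 + X) (A(X) = (-1 + X)*X + X² = X*(-1 + X) + X² = X² + X*(-1 + X))
((-21 - 22)*j(-1))*A(M) = ((-21 - 22)*6)*(8*(-1 + 2*8)) = (-43*6)*(8*(-1 + 16)) = -2064*15 = -258*120 = -30960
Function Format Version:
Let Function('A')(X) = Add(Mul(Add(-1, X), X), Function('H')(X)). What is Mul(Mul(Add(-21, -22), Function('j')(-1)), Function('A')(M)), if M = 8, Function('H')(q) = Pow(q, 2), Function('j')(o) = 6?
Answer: -30960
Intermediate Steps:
Function('A')(X) = Add(Pow(X, 2), Mul(X, Add(-1, X))) (Function('A')(X) = Add(Mul(Add(-1, X), X), Pow(X, 2)) = Add(Mul(X, Add(-1, X)), Pow(X, 2)) = Add(Pow(X, 2), Mul(X, Add(-1, X))))
Mul(Mul(Add(-21, -22), Function('j')(-1)), Function('A')(M)) = Mul(Mul(Add(-21, -22), 6), Mul(8, Add(-1, Mul(2, 8)))) = Mul(Mul(-43, 6), Mul(8, Add(-1, 16))) = Mul(-258, Mul(8, 15)) = Mul(-258, 120) = -30960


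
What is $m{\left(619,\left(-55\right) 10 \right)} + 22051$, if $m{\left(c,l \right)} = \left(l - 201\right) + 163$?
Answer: $21463$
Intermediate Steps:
$m{\left(c,l \right)} = -38 + l$ ($m{\left(c,l \right)} = \left(-201 + l\right) + 163 = -38 + l$)
$m{\left(619,\left(-55\right) 10 \right)} + 22051 = \left(-38 - 550\right) + 22051 = -588 + 22051 = 21463$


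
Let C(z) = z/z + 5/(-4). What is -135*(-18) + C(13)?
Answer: 9719/4 ≈ 2429.8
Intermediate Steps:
C(z) = -¼ (C(z) = 1 + 5*(-¼) = 1 - 5/4 = -¼)
-135*(-18) + C(13) = -135*(-18) - ¼ = 2430 - ¼ = 9719/4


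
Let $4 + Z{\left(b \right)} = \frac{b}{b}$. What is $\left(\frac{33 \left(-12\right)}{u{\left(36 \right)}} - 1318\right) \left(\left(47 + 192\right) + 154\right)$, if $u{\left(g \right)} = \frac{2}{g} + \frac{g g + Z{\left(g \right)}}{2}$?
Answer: $- \frac{274135578}{529} \approx -5.1821 \cdot 10^{5}$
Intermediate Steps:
$Z{\left(b \right)} = -3$ ($Z{\left(b \right)} = -4 + \frac{b}{b} = -4 + 1 = -3$)
$u{\left(g \right)} = - \frac{3}{2} + \frac{g^{2}}{2} + \frac{2}{g}$ ($u{\left(g \right)} = \frac{2}{g} + \frac{g g - 3}{2} = \frac{2}{g} + \left(g^{2} - 3\right) \frac{1}{2} = \frac{2}{g} + \left(-3 + g^{2}\right) \frac{1}{2} = \frac{2}{g} + \left(- \frac{3}{2} + \frac{g^{2}}{2}\right) = - \frac{3}{2} + \frac{g^{2}}{2} + \frac{2}{g}$)
$\left(\frac{33 \left(-12\right)}{u{\left(36 \right)}} - 1318\right) \left(\left(47 + 192\right) + 154\right) = \left(\frac{33 \left(-12\right)}{\frac{1}{2} \cdot \frac{1}{36} \left(4 + 36 \left(-3 + 36^{2}\right)\right)} - 1318\right) \left(\left(47 + 192\right) + 154\right) = \left(- \frac{396}{\frac{1}{2} \cdot \frac{1}{36} \left(4 + 36 \left(-3 + 1296\right)\right)} - 1318\right) \left(239 + 154\right) = \left(- \frac{396}{\frac{1}{2} \cdot \frac{1}{36} \left(4 + 36 \cdot 1293\right)} - 1318\right) 393 = \left(- \frac{396}{\frac{1}{2} \cdot \frac{1}{36} \left(4 + 46548\right)} - 1318\right) 393 = \left(- \frac{396}{\frac{1}{2} \cdot \frac{1}{36} \cdot 46552} - 1318\right) 393 = \left(- \frac{396}{\frac{5819}{9}} - 1318\right) 393 = \left(\left(-396\right) \frac{9}{5819} - 1318\right) 393 = \left(- \frac{324}{529} - 1318\right) 393 = \left(- \frac{697546}{529}\right) 393 = - \frac{274135578}{529}$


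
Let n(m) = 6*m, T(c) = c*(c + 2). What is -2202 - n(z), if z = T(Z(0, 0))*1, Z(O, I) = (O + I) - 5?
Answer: -2292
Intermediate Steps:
Z(O, I) = -5 + I + O (Z(O, I) = (I + O) - 5 = -5 + I + O)
T(c) = c*(2 + c)
z = 15 (z = ((-5 + 0 + 0)*(2 + (-5 + 0 + 0)))*1 = -5*(2 - 5)*1 = -5*(-3)*1 = 15*1 = 15)
-2202 - n(z) = -2202 - 6*15 = -2202 - 1*90 = -2202 - 90 = -2292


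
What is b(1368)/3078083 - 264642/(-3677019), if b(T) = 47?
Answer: 271587620393/3772723224859 ≈ 0.071987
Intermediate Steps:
b(1368)/3078083 - 264642/(-3677019) = 47/3078083 - 264642/(-3677019) = 47*(1/3078083) - 264642*(-1/3677019) = 47/3078083 + 88214/1225673 = 271587620393/3772723224859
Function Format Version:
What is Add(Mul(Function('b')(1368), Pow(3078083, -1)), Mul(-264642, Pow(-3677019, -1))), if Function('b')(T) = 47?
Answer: Rational(271587620393, 3772723224859) ≈ 0.071987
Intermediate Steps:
Add(Mul(Function('b')(1368), Pow(3078083, -1)), Mul(-264642, Pow(-3677019, -1))) = Add(Mul(47, Pow(3078083, -1)), Mul(-264642, Pow(-3677019, -1))) = Add(Mul(47, Rational(1, 3078083)), Mul(-264642, Rational(-1, 3677019))) = Add(Rational(47, 3078083), Rational(88214, 1225673)) = Rational(271587620393, 3772723224859)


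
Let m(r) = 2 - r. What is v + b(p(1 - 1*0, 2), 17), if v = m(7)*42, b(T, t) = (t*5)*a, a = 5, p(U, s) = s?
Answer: 215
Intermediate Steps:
b(T, t) = 25*t (b(T, t) = (t*5)*5 = (5*t)*5 = 25*t)
v = -210 (v = (2 - 1*7)*42 = (2 - 7)*42 = -5*42 = -210)
v + b(p(1 - 1*0, 2), 17) = -210 + 25*17 = -210 + 425 = 215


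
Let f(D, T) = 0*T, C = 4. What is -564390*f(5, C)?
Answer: 0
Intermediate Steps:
f(D, T) = 0
-564390*f(5, C) = -564390*0 = 0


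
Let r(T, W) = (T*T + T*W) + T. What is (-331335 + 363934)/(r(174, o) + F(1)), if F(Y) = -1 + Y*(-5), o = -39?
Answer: 32599/23658 ≈ 1.3779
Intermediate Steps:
r(T, W) = T + T² + T*W (r(T, W) = (T² + T*W) + T = T + T² + T*W)
F(Y) = -1 - 5*Y
(-331335 + 363934)/(r(174, o) + F(1)) = (-331335 + 363934)/(174*(1 + 174 - 39) + (-1 - 5*1)) = 32599/(174*136 + (-1 - 5)) = 32599/(23664 - 6) = 32599/23658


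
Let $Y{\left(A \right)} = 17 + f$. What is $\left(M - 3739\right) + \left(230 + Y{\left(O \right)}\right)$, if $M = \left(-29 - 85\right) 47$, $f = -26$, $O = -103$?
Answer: $-8876$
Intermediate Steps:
$Y{\left(A \right)} = -9$ ($Y{\left(A \right)} = 17 - 26 = -9$)
$M = -5358$ ($M = \left(-114\right) 47 = -5358$)
$\left(M - 3739\right) + \left(230 + Y{\left(O \right)}\right) = \left(-5358 - 3739\right) + \left(230 - 9\right) = -9097 + 221 = -8876$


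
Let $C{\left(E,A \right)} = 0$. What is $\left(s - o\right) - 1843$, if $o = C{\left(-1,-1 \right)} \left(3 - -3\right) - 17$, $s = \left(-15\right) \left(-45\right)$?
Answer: $-1151$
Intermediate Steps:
$s = 675$
$o = -17$ ($o = 0 \left(3 - -3\right) - 17 = 0 \left(3 + 3\right) - 17 = 0 \cdot 6 - 17 = 0 - 17 = -17$)
$\left(s - o\right) - 1843 = \left(675 - -17\right) - 1843 = \left(675 + 17\right) - 1843 = 692 - 1843 = -1151$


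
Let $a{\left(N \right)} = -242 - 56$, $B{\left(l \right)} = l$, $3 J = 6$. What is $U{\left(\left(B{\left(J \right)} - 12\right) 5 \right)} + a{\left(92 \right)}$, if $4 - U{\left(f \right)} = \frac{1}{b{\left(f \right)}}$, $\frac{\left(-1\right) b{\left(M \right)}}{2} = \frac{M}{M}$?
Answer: $- \frac{587}{2} \approx -293.5$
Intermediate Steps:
$J = 2$ ($J = \frac{1}{3} \cdot 6 = 2$)
$b{\left(M \right)} = -2$ ($b{\left(M \right)} = - 2 \frac{M}{M} = \left(-2\right) 1 = -2$)
$a{\left(N \right)} = -298$ ($a{\left(N \right)} = -242 - 56 = -298$)
$U{\left(f \right)} = \frac{9}{2}$ ($U{\left(f \right)} = 4 - \frac{1}{-2} = 4 - - \frac{1}{2} = 4 + \frac{1}{2} = \frac{9}{2}$)
$U{\left(\left(B{\left(J \right)} - 12\right) 5 \right)} + a{\left(92 \right)} = \frac{9}{2} - 298 = - \frac{587}{2}$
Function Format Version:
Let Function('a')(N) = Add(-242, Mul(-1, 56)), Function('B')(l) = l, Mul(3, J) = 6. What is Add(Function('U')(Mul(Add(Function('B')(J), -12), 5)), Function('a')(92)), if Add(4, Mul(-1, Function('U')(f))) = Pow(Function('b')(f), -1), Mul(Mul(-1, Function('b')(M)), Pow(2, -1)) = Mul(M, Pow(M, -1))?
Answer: Rational(-587, 2) ≈ -293.50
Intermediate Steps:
J = 2 (J = Mul(Rational(1, 3), 6) = 2)
Function('b')(M) = -2 (Function('b')(M) = Mul(-2, Mul(M, Pow(M, -1))) = Mul(-2, 1) = -2)
Function('a')(N) = -298 (Function('a')(N) = Add(-242, -56) = -298)
Function('U')(f) = Rational(9, 2) (Function('U')(f) = Add(4, Mul(-1, Pow(-2, -1))) = Add(4, Mul(-1, Rational(-1, 2))) = Add(4, Rational(1, 2)) = Rational(9, 2))
Add(Function('U')(Mul(Add(Function('B')(J), -12), 5)), Function('a')(92)) = Add(Rational(9, 2), -298) = Rational(-587, 2)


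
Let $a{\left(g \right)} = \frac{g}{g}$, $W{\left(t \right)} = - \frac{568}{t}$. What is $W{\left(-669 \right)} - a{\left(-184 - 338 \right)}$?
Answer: $- \frac{101}{669} \approx -0.15097$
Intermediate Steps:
$a{\left(g \right)} = 1$
$W{\left(-669 \right)} - a{\left(-184 - 338 \right)} = - \frac{568}{-669} - 1 = \left(-568\right) \left(- \frac{1}{669}\right) - 1 = \frac{568}{669} - 1 = - \frac{101}{669}$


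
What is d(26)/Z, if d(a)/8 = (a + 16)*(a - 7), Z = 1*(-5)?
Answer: -6384/5 ≈ -1276.8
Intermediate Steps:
Z = -5
d(a) = 8*(-7 + a)*(16 + a) (d(a) = 8*((a + 16)*(a - 7)) = 8*((16 + a)*(-7 + a)) = 8*((-7 + a)*(16 + a)) = 8*(-7 + a)*(16 + a))
d(26)/Z = (-896 + 8*26² + 72*26)/(-5) = -(-896 + 8*676 + 1872)/5 = -(-896 + 5408 + 1872)/5 = -⅕*6384 = -6384/5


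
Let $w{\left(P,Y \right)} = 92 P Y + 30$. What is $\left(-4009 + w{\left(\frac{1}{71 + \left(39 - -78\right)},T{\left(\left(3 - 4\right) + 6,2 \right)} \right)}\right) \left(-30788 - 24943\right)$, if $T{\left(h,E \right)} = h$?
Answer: $\frac{10416012438}{47} \approx 2.2162 \cdot 10^{8}$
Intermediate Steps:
$w{\left(P,Y \right)} = 30 + 92 P Y$ ($w{\left(P,Y \right)} = 92 P Y + 30 = 30 + 92 P Y$)
$\left(-4009 + w{\left(\frac{1}{71 + \left(39 - -78\right)},T{\left(\left(3 - 4\right) + 6,2 \right)} \right)}\right) \left(-30788 - 24943\right) = \left(-4009 + \left(30 + \frac{92 \left(\left(3 - 4\right) + 6\right)}{71 + \left(39 - -78\right)}\right)\right) \left(-30788 - 24943\right) = \left(-4009 + \left(30 + \frac{92 \left(-1 + 6\right)}{71 + \left(39 + 78\right)}\right)\right) \left(-55731\right) = \left(-4009 + \left(30 + 92 \frac{1}{71 + 117} \cdot 5\right)\right) \left(-55731\right) = \left(-4009 + \left(30 + 92 \cdot \frac{1}{188} \cdot 5\right)\right) \left(-55731\right) = \left(-4009 + \left(30 + \frac{115}{47}\right)\right) \left(-55731\right) = \left(-4009 + \frac{1525}{47}\right) \left(-55731\right) = \left(- \frac{186898}{47}\right) \left(-55731\right) = \frac{10416012438}{47}$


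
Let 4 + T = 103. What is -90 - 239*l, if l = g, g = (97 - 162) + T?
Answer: -8216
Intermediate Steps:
T = 99 (T = -4 + 103 = 99)
g = 34 (g = (97 - 162) + 99 = -65 + 99 = 34)
l = 34
-90 - 239*l = -90 - 239*34 = -90 - 8126 = -8216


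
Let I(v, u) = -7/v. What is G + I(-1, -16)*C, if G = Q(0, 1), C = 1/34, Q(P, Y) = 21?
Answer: 721/34 ≈ 21.206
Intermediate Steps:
C = 1/34 ≈ 0.029412
G = 21
G + I(-1, -16)*C = 21 - 7/(-1)*(1/34) = 21 - 7*(-1)*(1/34) = 21 + 7*(1/34) = 21 + 7/34 = 721/34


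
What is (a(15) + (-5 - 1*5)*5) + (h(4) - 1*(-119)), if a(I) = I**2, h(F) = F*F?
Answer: 310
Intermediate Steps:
h(F) = F**2
(a(15) + (-5 - 1*5)*5) + (h(4) - 1*(-119)) = (15**2 + (-5 - 1*5)*5) + (4**2 - 1*(-119)) = (225 + (-5 - 5)*5) + (16 + 119) = (225 - 10*5) + 135 = (225 - 50) + 135 = 175 + 135 = 310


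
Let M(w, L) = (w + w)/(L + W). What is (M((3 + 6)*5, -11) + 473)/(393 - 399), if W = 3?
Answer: -1847/24 ≈ -76.958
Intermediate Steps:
M(w, L) = 2*w/(3 + L) (M(w, L) = (w + w)/(L + 3) = (2*w)/(3 + L) = 2*w/(3 + L))
(M((3 + 6)*5, -11) + 473)/(393 - 399) = (2*((3 + 6)*5)/(3 - 11) + 473)/(393 - 399) = (2*(9*5)/(-8) + 473)/(-6) = (2*45*(-⅛) + 473)*(-⅙) = (-45/4 + 473)*(-⅙) = (1847/4)*(-⅙) = -1847/24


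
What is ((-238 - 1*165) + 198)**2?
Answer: 42025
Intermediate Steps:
((-238 - 1*165) + 198)**2 = ((-238 - 165) + 198)**2 = (-403 + 198)**2 = (-205)**2 = 42025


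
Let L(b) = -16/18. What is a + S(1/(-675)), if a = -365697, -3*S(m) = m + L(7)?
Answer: -740535824/2025 ≈ -3.6570e+5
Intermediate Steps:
L(b) = -8/9 (L(b) = -16*1/18 = -8/9)
S(m) = 8/27 - m/3 (S(m) = -(m - 8/9)/3 = -(-8/9 + m)/3 = 8/27 - m/3)
a + S(1/(-675)) = -365697 + (8/27 - ⅓/(-675)) = -365697 + (8/27 - ⅓*(-1/675)) = -365697 + (8/27 + 1/2025) = -365697 + 601/2025 = -740535824/2025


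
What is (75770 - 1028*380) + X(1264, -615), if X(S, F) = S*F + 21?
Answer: -1092209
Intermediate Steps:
X(S, F) = 21 + F*S (X(S, F) = F*S + 21 = 21 + F*S)
(75770 - 1028*380) + X(1264, -615) = (75770 - 1028*380) + (21 - 615*1264) = (75770 - 390640) + (21 - 777360) = -314870 - 777339 = -1092209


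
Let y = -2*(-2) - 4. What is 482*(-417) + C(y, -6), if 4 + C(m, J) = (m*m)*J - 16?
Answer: -201014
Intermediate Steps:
y = 0 (y = 4 - 4 = 0)
C(m, J) = -20 + J*m² (C(m, J) = -4 + ((m*m)*J - 16) = -4 + (m²*J - 16) = -4 + (J*m² - 16) = -4 + (-16 + J*m²) = -20 + J*m²)
482*(-417) + C(y, -6) = 482*(-417) + (-20 - 6*0²) = -200994 + (-20 - 6*0) = -200994 + (-20 + 0) = -200994 - 20 = -201014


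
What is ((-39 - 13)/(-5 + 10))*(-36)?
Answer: 1872/5 ≈ 374.40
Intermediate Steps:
((-39 - 13)/(-5 + 10))*(-36) = -52/5*(-36) = 1872/5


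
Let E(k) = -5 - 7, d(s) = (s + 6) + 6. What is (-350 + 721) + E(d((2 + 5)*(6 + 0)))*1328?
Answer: -15565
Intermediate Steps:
d(s) = 12 + s (d(s) = (6 + s) + 6 = 12 + s)
E(k) = -12
(-350 + 721) + E(d((2 + 5)*(6 + 0)))*1328 = (-350 + 721) - 12*1328 = 371 - 15936 = -15565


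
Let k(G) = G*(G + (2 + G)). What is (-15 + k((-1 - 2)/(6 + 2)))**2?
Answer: 245025/1024 ≈ 239.28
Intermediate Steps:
k(G) = G*(2 + 2*G)
(-15 + k((-1 - 2)/(6 + 2)))**2 = (-15 + 2*((-1 - 2)/(6 + 2))*(1 + (-1 - 2)/(6 + 2)))**2 = (-15 + 2*(-3/8)*(1 - 3/8))**2 = (-15 + 2*(-3/8)*(5/8))**2 = (-15 - 15/32)**2 = (-495/32)**2 = 245025/1024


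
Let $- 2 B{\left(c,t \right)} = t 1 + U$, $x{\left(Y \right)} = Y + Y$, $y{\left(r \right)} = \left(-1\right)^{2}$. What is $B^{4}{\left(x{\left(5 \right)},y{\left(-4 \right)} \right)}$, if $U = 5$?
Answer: $81$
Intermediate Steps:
$y{\left(r \right)} = 1$
$x{\left(Y \right)} = 2 Y$
$B{\left(c,t \right)} = - \frac{5}{2} - \frac{t}{2}$ ($B{\left(c,t \right)} = - \frac{t 1 + 5}{2} = - \frac{t + 5}{2} = - \frac{5 + t}{2} = - \frac{5}{2} - \frac{t}{2}$)
$B^{4}{\left(x{\left(5 \right)},y{\left(-4 \right)} \right)} = \left(- \frac{5}{2} - \frac{1}{2}\right)^{4} = \left(-3\right)^{4} = 81$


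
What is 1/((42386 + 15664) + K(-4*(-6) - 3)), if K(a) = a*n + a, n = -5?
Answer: 1/57966 ≈ 1.7251e-5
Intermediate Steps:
K(a) = -4*a (K(a) = a*(-5) + a = -5*a + a = -4*a)
1/((42386 + 15664) + K(-4*(-6) - 3)) = 1/((42386 + 15664) - 4*(-4*(-6) - 3)) = 1/(58050 - 4*(24 - 3)) = 1/(58050 - 4*21) = 1/(58050 - 84) = 1/57966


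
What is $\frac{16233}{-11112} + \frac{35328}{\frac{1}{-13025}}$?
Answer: $- \frac{1704385234211}{3704} \approx -4.6015 \cdot 10^{8}$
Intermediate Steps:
$\frac{16233}{-11112} + \frac{35328}{\frac{1}{-13025}} = 16233 \left(- \frac{1}{11112}\right) + \frac{35328}{- \frac{1}{13025}} = - \frac{5411}{3704} + 35328 \left(-13025\right) = - \frac{5411}{3704} - 460147200 = - \frac{1704385234211}{3704}$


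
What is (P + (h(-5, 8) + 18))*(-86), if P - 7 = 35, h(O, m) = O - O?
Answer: -5160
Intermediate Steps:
h(O, m) = 0
P = 42 (P = 7 + 35 = 42)
(P + (h(-5, 8) + 18))*(-86) = (42 + (0 + 18))*(-86) = (42 + 18)*(-86) = 60*(-86) = -5160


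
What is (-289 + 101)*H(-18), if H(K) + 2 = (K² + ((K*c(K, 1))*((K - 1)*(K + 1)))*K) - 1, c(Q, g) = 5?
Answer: -98433228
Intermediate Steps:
H(K) = -3 + K² + 5*K²*(1 + K)*(-1 + K) (H(K) = -2 + ((K² + ((K*5)*((K - 1)*(K + 1)))*K) - 1) = -2 + ((K² + ((5*K)*((-1 + K)*(1 + K)))*K) - 1) = -2 + ((K² + ((5*K)*((1 + K)*(-1 + K)))*K) - 1) = -2 + ((K² + (5*K*(1 + K)*(-1 + K))*K) - 1) = -2 + ((K² + 5*K²*(1 + K)*(-1 + K)) - 1) = -2 + (-1 + K² + 5*K²*(1 + K)*(-1 + K)) = -3 + K² + 5*K²*(1 + K)*(-1 + K))
(-289 + 101)*H(-18) = (-289 + 101)*(-3 - 4*(-18)² + 5*(-18)⁴) = -188*(-3 - 4*324 + 5*104976) = -188*(-3 - 1296 + 524880) = -188*523581 = -98433228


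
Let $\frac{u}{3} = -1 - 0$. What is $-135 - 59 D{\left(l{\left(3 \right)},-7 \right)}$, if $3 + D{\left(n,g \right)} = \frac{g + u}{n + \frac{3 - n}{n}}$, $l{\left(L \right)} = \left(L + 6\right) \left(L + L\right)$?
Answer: $\frac{10146}{191} \approx 53.12$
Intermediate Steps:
$u = -3$ ($u = 3 \left(-1 - 0\right) = 3 \left(-1 + 0\right) = 3 \left(-1\right) = -3$)
$l{\left(L \right)} = 2 L \left(6 + L\right)$ ($l{\left(L \right)} = \left(6 + L\right) 2 L = 2 L \left(6 + L\right)$)
$D{\left(n,g \right)} = -3 + \frac{-3 + g}{n + \frac{3 - n}{n}}$ ($D{\left(n,g \right)} = -3 + \frac{g - 3}{n + \frac{3 - n}{n}} = -3 + \frac{-3 + g}{n + \frac{3 - n}{n}}$)
$-135 - 59 D{\left(l{\left(3 \right)},-7 \right)} = -135 - 59 \frac{-9 - 3 \left(2 \cdot 3 \left(6 + 3\right)\right)^{2} - 7 \cdot 2 \cdot 3 \left(6 + 3\right)}{3 + \left(2 \cdot 3 \left(6 + 3\right)\right)^{2} - 2 \cdot 3 \left(6 + 3\right)} = -135 - 59 \frac{-9 - 3 \left(2 \cdot 3 \cdot 9\right)^{2} - 7 \cdot 2 \cdot 3 \cdot 9}{3 + \left(2 \cdot 3 \cdot 9\right)^{2} - 2 \cdot 3 \cdot 9} = -135 - 59 \frac{-9 - 3 \cdot 54^{2} - 378}{3 + 54^{2} - 54} = -135 - 59 \frac{-9 - 8748 - 378}{3 + 2916 - 54} = -135 - 59 \frac{-9 - 8748 - 378}{2865} = -135 - 59 \cdot \frac{1}{2865} \left(-9135\right) = -135 - - \frac{35931}{191} = -135 + \frac{35931}{191} = \frac{10146}{191}$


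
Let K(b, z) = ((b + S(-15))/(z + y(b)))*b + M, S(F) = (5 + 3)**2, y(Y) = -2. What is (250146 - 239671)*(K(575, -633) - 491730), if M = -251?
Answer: -655264379200/127 ≈ -5.1596e+9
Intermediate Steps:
S(F) = 64 (S(F) = 8**2 = 64)
K(b, z) = -251 + b*(64 + b)/(-2 + z) (K(b, z) = ((b + 64)/(z - 2))*b - 251 = ((64 + b)/(-2 + z))*b - 251 = b*(64 + b)/(-2 + z) - 251 = -251 + b*(64 + b)/(-2 + z))
(250146 - 239671)*(K(575, -633) - 491730) = (250146 - 239671)*((502 + 575**2 - 251*(-633) + 64*575)/(-2 - 633) - 491730) = 10475*((502 + 330625 + 158883 + 36800)/(-635) - 491730) = 10475*(-1/635*526810 - 491730) = 10475*(-105362/127 - 491730) = 10475*(-62555072/127) = -655264379200/127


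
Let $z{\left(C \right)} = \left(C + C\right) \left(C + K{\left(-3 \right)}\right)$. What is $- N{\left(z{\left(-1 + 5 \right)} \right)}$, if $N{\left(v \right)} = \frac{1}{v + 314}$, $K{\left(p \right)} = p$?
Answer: $- \frac{1}{322} \approx -0.0031056$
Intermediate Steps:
$z{\left(C \right)} = 2 C \left(-3 + C\right)$ ($z{\left(C \right)} = \left(C + C\right) \left(C - 3\right) = 2 C \left(-3 + C\right)$)
$N{\left(v \right)} = \frac{1}{314 + v}$
$- N{\left(z{\left(-1 + 5 \right)} \right)} = - \frac{1}{314 + 2 \left(-1 + 5\right) \left(-3 + \left(-1 + 5\right)\right)} = - \frac{1}{314 + 2 \cdot 4 \left(-3 + 4\right)} = - \frac{1}{314 + 2 \cdot 4 \cdot 1} = - \frac{1}{314 + 8} = - \frac{1}{322}$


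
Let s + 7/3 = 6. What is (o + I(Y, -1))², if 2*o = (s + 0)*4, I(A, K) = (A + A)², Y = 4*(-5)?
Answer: 23251684/9 ≈ 2.5835e+6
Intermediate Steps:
s = 11/3 (s = -7/3 + 6 = 11/3 ≈ 3.6667)
Y = -20
I(A, K) = 4*A² (I(A, K) = (2*A)² = 4*A²)
o = 22/3 (o = ((11/3 + 0)*4)/2 = ((11/3)*4)/2 = (½)*(44/3) = 22/3 ≈ 7.3333)
(o + I(Y, -1))² = (22/3 + 4*(-20)²)² = (22/3 + 4*400)² = (22/3 + 1600)² = (4822/3)² = 23251684/9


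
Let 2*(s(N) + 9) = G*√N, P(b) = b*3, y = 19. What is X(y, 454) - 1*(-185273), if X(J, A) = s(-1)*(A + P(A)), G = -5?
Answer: 168929 - 4540*I ≈ 1.6893e+5 - 4540.0*I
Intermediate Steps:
P(b) = 3*b
s(N) = -9 - 5*√N/2 (s(N) = -9 + (-5*√N)/2 = -9 - 5*√N/2)
X(J, A) = 4*A*(-9 - 5*I/2) (X(J, A) = (-9 - 5*I/2)*(A + 3*A) = (-9 - 5*I/2)*(4*A) = 4*A*(-9 - 5*I/2))
X(y, 454) - 1*(-185273) = 454*(-36 - 10*I) - 1*(-185273) = (-16344 - 4540*I) + 185273 = 168929 - 4540*I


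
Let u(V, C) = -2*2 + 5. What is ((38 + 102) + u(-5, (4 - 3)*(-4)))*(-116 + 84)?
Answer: -4512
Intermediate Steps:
u(V, C) = 1 (u(V, C) = -4 + 5 = 1)
((38 + 102) + u(-5, (4 - 3)*(-4)))*(-116 + 84) = ((38 + 102) + 1)*(-116 + 84) = (140 + 1)*(-32) = 141*(-32) = -4512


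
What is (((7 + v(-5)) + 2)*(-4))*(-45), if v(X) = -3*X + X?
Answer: 3420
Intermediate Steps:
v(X) = -2*X
(((7 + v(-5)) + 2)*(-4))*(-45) = (((7 - 2*(-5)) + 2)*(-4))*(-45) = (((7 + 10) + 2)*(-4))*(-45) = ((17 + 2)*(-4))*(-45) = (19*(-4))*(-45) = -76*(-45) = 3420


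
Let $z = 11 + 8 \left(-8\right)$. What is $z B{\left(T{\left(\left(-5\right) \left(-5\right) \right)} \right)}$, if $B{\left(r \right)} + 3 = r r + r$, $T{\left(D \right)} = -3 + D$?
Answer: $-26659$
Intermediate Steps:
$B{\left(r \right)} = -3 + r + r^{2}$ ($B{\left(r \right)} = -3 + \left(r r + r\right) = -3 + \left(r^{2} + r\right) = -3 + \left(r + r^{2}\right) = -3 + r + r^{2}$)
$z = -53$ ($z = 11 - 64 = -53$)
$z B{\left(T{\left(\left(-5\right) \left(-5\right) \right)} \right)} = - 53 \left(-3 - -22 + \left(-3 - -25\right)^{2}\right) = - 53 \left(-3 + \left(-3 + 25\right) + \left(-3 + 25\right)^{2}\right) = - 53 \left(-3 + 22 + 22^{2}\right) = - 53 \left(-3 + 22 + 484\right) = \left(-53\right) 503 = -26659$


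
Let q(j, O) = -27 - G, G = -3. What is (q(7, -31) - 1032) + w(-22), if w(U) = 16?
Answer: -1040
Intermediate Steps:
q(j, O) = -24 (q(j, O) = -27 - 1*(-3) = -27 + 3 = -24)
(q(7, -31) - 1032) + w(-22) = (-24 - 1032) + 16 = -1056 + 16 = -1040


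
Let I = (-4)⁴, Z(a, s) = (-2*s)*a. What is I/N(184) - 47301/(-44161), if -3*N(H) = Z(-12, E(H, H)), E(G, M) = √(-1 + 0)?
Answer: 47301/44161 + 32*I ≈ 1.0711 + 32.0*I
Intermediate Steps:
E(G, M) = I (E(G, M) = √(-1) = I)
Z(a, s) = -2*a*s
I = 256
N(H) = -8*I (N(H) = -(-2)*(-12)*I/3 = -8*I)
I/N(184) - 47301/(-44161) = 256/((-8*I)) - 47301/(-44161) = 256*(I/8) - 47301*(-1/44161) = 32*I + 47301/44161 = 47301/44161 + 32*I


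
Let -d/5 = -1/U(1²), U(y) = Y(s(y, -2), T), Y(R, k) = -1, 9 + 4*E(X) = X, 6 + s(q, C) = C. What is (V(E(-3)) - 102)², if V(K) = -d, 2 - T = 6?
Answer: 9409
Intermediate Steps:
T = -4 (T = 2 - 1*6 = 2 - 6 = -4)
s(q, C) = -6 + C
E(X) = -9/4 + X/4
U(y) = -1
d = -5 (d = -(-5)/(-1) = -(-5)*(-1) = -5*1 = -5)
V(K) = 5 (V(K) = -1*(-5) = 5)
(V(E(-3)) - 102)² = (5 - 102)² = (-97)² = 9409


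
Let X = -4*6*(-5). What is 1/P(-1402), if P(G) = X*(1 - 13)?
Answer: -1/1440 ≈ -0.00069444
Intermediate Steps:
X = 120 (X = -24*(-5) = 120)
P(G) = -1440 (P(G) = 120*(1 - 13) = 120*(-12) = -1440)
1/P(-1402) = 1/(-1440) = -1/1440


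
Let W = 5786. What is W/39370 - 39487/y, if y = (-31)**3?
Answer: 27854418/18917285 ≈ 1.4724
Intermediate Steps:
y = -29791
W/39370 - 39487/y = 5786/39370 - 39487/(-29791) = 5786*(1/39370) - 39487*(-1/29791) = 2893/19685 + 39487/29791 = 27854418/18917285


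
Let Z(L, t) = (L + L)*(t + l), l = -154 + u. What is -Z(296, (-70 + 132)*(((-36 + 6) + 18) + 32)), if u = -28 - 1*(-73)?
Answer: -669552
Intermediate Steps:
u = 45 (u = -28 + 73 = 45)
l = -109 (l = -154 + 45 = -109)
Z(L, t) = 2*L*(-109 + t) (Z(L, t) = (L + L)*(t - 109) = (2*L)*(-109 + t) = 2*L*(-109 + t))
-Z(296, (-70 + 132)*(((-36 + 6) + 18) + 32)) = -2*296*(-109 + (-70 + 132)*(((-36 + 6) + 18) + 32)) = -2*296*(-109 + 62*((-30 + 18) + 32)) = -2*296*(-109 + 62*(-12 + 32)) = -2*296*(-109 + 62*20) = -2*296*(-109 + 1240) = -2*296*1131 = -1*669552 = -669552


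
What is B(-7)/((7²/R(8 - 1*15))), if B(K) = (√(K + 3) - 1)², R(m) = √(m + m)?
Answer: √14*(4 - 3*I)/49 ≈ 0.30544 - 0.22908*I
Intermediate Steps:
R(m) = √2*√m (R(m) = √(2*m) = √2*√m)
B(K) = (-1 + √(3 + K))² (B(K) = (√(3 + K) - 1)² = (-1 + √(3 + K))²)
B(-7)/((7²/R(8 - 1*15))) = (-1 + √(3 - 7))²/((7²/((√2*√(8 - 1*15))))) = (-1 + √(-4))²/((49/((√2*√(8 - 15))))) = (-1 + 2*I)²/((49/((√2*√(-7))))) = (-1 + 2*I)²/((49/((√2*(I*√7))))) = (-1 + 2*I)²/((49/((I*√14)))) = (-1 + 2*I)²/((49*(-I*√14/14))) = (-1 + 2*I)²/((-7*I*√14/2)) = (-1 + 2*I)²*(I*√14/49) = I*√14*(-1 + 2*I)²/49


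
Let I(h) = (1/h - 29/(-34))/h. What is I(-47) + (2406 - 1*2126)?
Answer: 21028351/75106 ≈ 279.98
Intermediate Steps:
I(h) = (29/34 + 1/h)/h (I(h) = (1/h - 29*(-1/34))/h = (1/h + 29/34)/h = (29/34 + 1/h)/h)
I(-47) + (2406 - 1*2126) = (1/34)*(34 + 29*(-47))/(-47)² + (2406 - 1*2126) = (1/34)*(1/2209)*(34 - 1363) + (2406 - 2126) = (1/34)*(1/2209)*(-1329) + 280 = -1329/75106 + 280 = 21028351/75106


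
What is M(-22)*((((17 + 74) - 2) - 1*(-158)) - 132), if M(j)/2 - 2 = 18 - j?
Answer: 9660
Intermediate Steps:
M(j) = 40 - 2*j (M(j) = 4 + 2*(18 - j) = 4 + (36 - 2*j) = 40 - 2*j)
M(-22)*((((17 + 74) - 2) - 1*(-158)) - 132) = (40 - 2*(-22))*((((17 + 74) - 2) - 1*(-158)) - 132) = (40 + 44)*(((91 - 2) + 158) - 132) = 84*((89 + 158) - 132) = 84*(247 - 132) = 84*115 = 9660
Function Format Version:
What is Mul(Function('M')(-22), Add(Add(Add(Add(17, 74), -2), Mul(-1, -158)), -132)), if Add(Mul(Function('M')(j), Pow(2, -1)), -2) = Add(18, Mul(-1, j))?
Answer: 9660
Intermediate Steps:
Function('M')(j) = Add(40, Mul(-2, j)) (Function('M')(j) = Add(4, Mul(2, Add(18, Mul(-1, j)))) = Add(4, Add(36, Mul(-2, j))) = Add(40, Mul(-2, j)))
Mul(Function('M')(-22), Add(Add(Add(Add(17, 74), -2), Mul(-1, -158)), -132)) = Mul(Add(40, Mul(-2, -22)), Add(Add(Add(Add(17, 74), -2), Mul(-1, -158)), -132)) = Mul(Add(40, 44), Add(Add(Add(91, -2), 158), -132)) = Mul(84, Add(Add(89, 158), -132)) = Mul(84, Add(247, -132)) = Mul(84, 115) = 9660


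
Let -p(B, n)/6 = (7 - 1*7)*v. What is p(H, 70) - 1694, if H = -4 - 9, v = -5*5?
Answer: -1694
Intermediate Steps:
v = -25
H = -13
p(B, n) = 0 (p(B, n) = -6*(7 - 1*7)*(-25) = -6*(7 - 7)*(-25) = -0*(-25) = -6*0 = 0)
p(H, 70) - 1694 = 0 - 1694 = -1694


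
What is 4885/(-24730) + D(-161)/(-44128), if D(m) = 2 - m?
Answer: -21959627/109128544 ≈ -0.20123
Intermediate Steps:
4885/(-24730) + D(-161)/(-44128) = 4885/(-24730) + (2 - 1*(-161))/(-44128) = 4885*(-1/24730) + (2 + 161)*(-1/44128) = -977/4946 + 163*(-1/44128) = -977/4946 - 163/44128 = -21959627/109128544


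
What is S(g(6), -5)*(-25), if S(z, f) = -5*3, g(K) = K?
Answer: 375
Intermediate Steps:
S(z, f) = -15
S(g(6), -5)*(-25) = -15*(-25) = 375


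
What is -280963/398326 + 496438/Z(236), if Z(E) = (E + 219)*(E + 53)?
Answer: 160798933103/52377877370 ≈ 3.0700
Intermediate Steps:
Z(E) = (53 + E)*(219 + E) (Z(E) = (219 + E)*(53 + E) = (53 + E)*(219 + E))
-280963/398326 + 496438/Z(236) = -280963/398326 + 496438/(11607 + 236² + 272*236) = -280963*1/398326 + 496438/(11607 + 55696 + 64192) = -280963/398326 + 496438/131495 = 160798933103/52377877370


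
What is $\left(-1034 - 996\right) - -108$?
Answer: $-1922$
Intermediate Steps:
$\left(-1034 - 996\right) - -108 = -2030 + 108 = -1922$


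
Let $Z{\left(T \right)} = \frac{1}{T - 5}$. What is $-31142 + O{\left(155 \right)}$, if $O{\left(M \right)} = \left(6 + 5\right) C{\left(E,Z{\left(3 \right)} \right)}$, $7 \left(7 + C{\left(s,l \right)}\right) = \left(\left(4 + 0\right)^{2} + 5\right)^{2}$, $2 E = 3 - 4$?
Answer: $-30526$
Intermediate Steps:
$Z{\left(T \right)} = \frac{1}{-5 + T}$
$E = - \frac{1}{2}$ ($E = \frac{3 - 4}{2} = \frac{1}{2} \left(-1\right) = - \frac{1}{2} \approx -0.5$)
$C{\left(s,l \right)} = 56$ ($C{\left(s,l \right)} = -7 + \frac{\left(\left(4 + 0\right)^{2} + 5\right)^{2}}{7} = -7 + \frac{\left(4^{2} + 5\right)^{2}}{7} = -7 + \frac{\left(16 + 5\right)^{2}}{7} = -7 + \frac{21^{2}}{7} = -7 + \frac{1}{7} \cdot 441 = -7 + 63 = 56$)
$O{\left(M \right)} = 616$ ($O{\left(M \right)} = \left(6 + 5\right) 56 = 11 \cdot 56 = 616$)
$-31142 + O{\left(155 \right)} = -31142 + 616 = -30526$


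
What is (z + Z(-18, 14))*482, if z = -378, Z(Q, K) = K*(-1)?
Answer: -188944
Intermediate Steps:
Z(Q, K) = -K
(z + Z(-18, 14))*482 = (-378 - 1*14)*482 = (-378 - 14)*482 = -392*482 = -188944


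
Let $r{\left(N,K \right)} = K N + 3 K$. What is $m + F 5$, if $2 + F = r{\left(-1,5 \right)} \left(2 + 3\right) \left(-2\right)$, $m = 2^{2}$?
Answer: $-506$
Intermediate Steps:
$m = 4$
$r{\left(N,K \right)} = 3 K + K N$
$F = -102$ ($F = -2 + 5 \left(3 - 1\right) \left(2 + 3\right) \left(-2\right) = -2 + 5 \cdot 2 \cdot 5 \left(-2\right) = -2 + 10 \cdot 5 \left(-2\right) = -2 + 50 \left(-2\right) = -2 - 100 = -102$)
$m + F 5 = 4 - 510 = -506$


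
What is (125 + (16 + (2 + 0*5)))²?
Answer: 20449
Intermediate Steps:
(125 + (16 + (2 + 0*5)))² = (125 + (16 + (2 + 0)))² = (125 + (16 + 2))² = (125 + 18)² = 143² = 20449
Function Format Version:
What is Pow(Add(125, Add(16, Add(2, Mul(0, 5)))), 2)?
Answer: 20449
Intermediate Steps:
Pow(Add(125, Add(16, Add(2, Mul(0, 5)))), 2) = Pow(Add(125, Add(16, Add(2, 0))), 2) = Pow(Add(125, Add(16, 2)), 2) = Pow(Add(125, 18), 2) = Pow(143, 2) = 20449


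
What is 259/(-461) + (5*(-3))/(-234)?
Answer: -17897/35958 ≈ -0.49772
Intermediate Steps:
259/(-461) + (5*(-3))/(-234) = 259*(-1/461) - 15*(-1/234) = -259/461 + 5/78 = -17897/35958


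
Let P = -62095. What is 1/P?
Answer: -1/62095 ≈ -1.6104e-5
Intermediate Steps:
1/P = 1/(-62095) = -1/62095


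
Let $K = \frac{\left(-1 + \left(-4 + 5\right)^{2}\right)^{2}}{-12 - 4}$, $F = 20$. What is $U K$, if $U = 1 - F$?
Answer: $0$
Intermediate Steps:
$U = -19$ ($U = 1 - 20 = -19$)
$K = 0$ ($K = \frac{\left(-1 + 1^{2}\right)^{2}}{-16} = \left(-1 + 1\right)^{2} \left(- \frac{1}{16}\right) = 0^{2} \left(- \frac{1}{16}\right) = 0 \left(- \frac{1}{16}\right) = 0$)
$U K = \left(-19\right) 0 = 0$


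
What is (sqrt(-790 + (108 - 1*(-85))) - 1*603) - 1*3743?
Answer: -4346 + I*sqrt(597) ≈ -4346.0 + 24.434*I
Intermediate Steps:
(sqrt(-790 + (108 - 1*(-85))) - 1*603) - 1*3743 = (sqrt(-790 + (108 + 85)) - 603) - 3743 = (sqrt(-790 + 193) - 603) - 3743 = (sqrt(-597) - 603) - 3743 = (I*sqrt(597) - 603) - 3743 = (-603 + I*sqrt(597)) - 3743 = -4346 + I*sqrt(597)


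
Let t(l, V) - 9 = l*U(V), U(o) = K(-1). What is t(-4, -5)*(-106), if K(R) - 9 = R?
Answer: 2438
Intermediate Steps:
K(R) = 9 + R
U(o) = 8 (U(o) = 9 - 1 = 8)
t(l, V) = 9 + 8*l (t(l, V) = 9 + l*8 = 9 + 8*l)
t(-4, -5)*(-106) = (9 + 8*(-4))*(-106) = (9 - 32)*(-106) = -23*(-106) = 2438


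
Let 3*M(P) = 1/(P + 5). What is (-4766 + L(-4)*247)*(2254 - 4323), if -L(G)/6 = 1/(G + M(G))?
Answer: 99270620/11 ≈ 9.0246e+6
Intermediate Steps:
M(P) = 1/(3*(5 + P)) (M(P) = 1/(3*(P + 5)) = 1/(3*(5 + P)))
L(G) = -6/(G + 1/(3*(5 + G)))
(-4766 + L(-4)*247)*(2254 - 4323) = (-4766 + (18*(-5 - 1*(-4))/(1 + 3*(-4)*(5 - 4)))*247)*(2254 - 4323) = (-4766 + (18*(-5 + 4)/(1 + 3*(-4)*1))*247)*(-2069) = (-4766 + (18*(-1)/(1 - 12))*247)*(-2069) = (-4766 + (18*(-1)/(-11))*247)*(-2069) = (-4766 + (18*(-1/11)*(-1))*247)*(-2069) = (-4766 + (18/11)*247)*(-2069) = (-4766 + 4446/11)*(-2069) = -47980/11*(-2069) = 99270620/11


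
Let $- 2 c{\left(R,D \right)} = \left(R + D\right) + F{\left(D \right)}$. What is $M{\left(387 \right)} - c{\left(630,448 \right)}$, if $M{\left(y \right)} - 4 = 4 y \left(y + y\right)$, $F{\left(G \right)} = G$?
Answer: $1198919$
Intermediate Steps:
$M{\left(y \right)} = 4 + 8 y^{2}$ ($M{\left(y \right)} = 4 + 4 y \left(y + y\right) = 4 + 4 y 2 y = 4 + 8 y^{2}$)
$c{\left(R,D \right)} = - D - \frac{R}{2}$ ($c{\left(R,D \right)} = - \frac{\left(R + D\right) + D}{2} = - \frac{\left(D + R\right) + D}{2} = - \frac{R + 2 D}{2} = - D - \frac{R}{2}$)
$M{\left(387 \right)} - c{\left(630,448 \right)} = \left(4 + 8 \cdot 387^{2}\right) - \left(\left(-1\right) 448 - 315\right) = \left(4 + 8 \cdot 149769\right) - \left(-448 - 315\right) = \left(4 + 1198152\right) - -763 = 1198156 + 763 = 1198919$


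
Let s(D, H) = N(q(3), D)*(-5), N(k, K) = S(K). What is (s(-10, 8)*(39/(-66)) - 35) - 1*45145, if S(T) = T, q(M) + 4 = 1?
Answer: -497305/11 ≈ -45210.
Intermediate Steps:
q(M) = -3 (q(M) = -4 + 1 = -3)
N(k, K) = K
s(D, H) = -5*D (s(D, H) = D*(-5) = -5*D)
(s(-10, 8)*(39/(-66)) - 35) - 1*45145 = ((-5*(-10))*(39/(-66)) - 35) - 1*45145 = (50*(39*(-1/66)) - 35) - 45145 = (50*(-13/22) - 35) - 45145 = (-325/11 - 35) - 45145 = -710/11 - 45145 = -497305/11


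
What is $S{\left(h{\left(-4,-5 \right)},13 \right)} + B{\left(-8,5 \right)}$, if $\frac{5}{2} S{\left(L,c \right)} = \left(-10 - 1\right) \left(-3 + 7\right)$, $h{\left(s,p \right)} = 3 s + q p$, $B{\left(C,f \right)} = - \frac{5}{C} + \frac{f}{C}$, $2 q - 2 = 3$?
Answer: $- \frac{88}{5} \approx -17.6$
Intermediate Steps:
$q = \frac{5}{2}$ ($q = 1 + \frac{1}{2} \cdot 3 = 1 + \frac{3}{2} = \frac{5}{2} \approx 2.5$)
$h{\left(s,p \right)} = 3 s + \frac{5 p}{2}$
$S{\left(L,c \right)} = - \frac{88}{5}$ ($S{\left(L,c \right)} = \frac{2 \left(-10 - 1\right) \left(-3 + 7\right)}{5} = \frac{2 \left(\left(-11\right) 4\right)}{5} = \frac{2}{5} \left(-44\right) = - \frac{88}{5}$)
$S{\left(h{\left(-4,-5 \right)},13 \right)} + B{\left(-8,5 \right)} = - \frac{88}{5} + \frac{-5 + 5}{-8} = - \frac{88}{5} - 0 = - \frac{88}{5} + 0 = - \frac{88}{5}$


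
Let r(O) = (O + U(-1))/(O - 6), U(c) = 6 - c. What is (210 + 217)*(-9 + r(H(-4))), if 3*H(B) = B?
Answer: -91805/22 ≈ -4173.0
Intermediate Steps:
H(B) = B/3
r(O) = (7 + O)/(-6 + O) (r(O) = (O + (6 - 1*(-1)))/(O - 6) = (O + (6 + 1))/(-6 + O) = (O + 7)/(-6 + O) = (7 + O)/(-6 + O))
(210 + 217)*(-9 + r(H(-4))) = (210 + 217)*(-9 + (7 + (1/3)*(-4))/(-6 + (1/3)*(-4))) = 427*(-9 + (7 - 4/3)/(-6 - 4/3)) = 427*(-9 + (17/3)/(-22/3)) = 427*(-9 - 3/22*17/3) = 427*(-9 - 17/22) = 427*(-215/22) = -91805/22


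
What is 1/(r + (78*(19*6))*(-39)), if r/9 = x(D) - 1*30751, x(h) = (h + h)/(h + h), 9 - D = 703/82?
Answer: -1/623538 ≈ -1.6038e-6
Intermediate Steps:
D = 35/82 (D = 9 - 703/82 = 35/82 ≈ 0.42683)
x(h) = 1 (x(h) = (2*h)/((2*h)) = (2*h)*(1/(2*h)) = 1)
r = -276750 (r = 9*(1 - 1*30751) = 9*(1 - 30751) = 9*(-30750) = -276750)
1/(r + (78*(19*6))*(-39)) = 1/(-276750 + (78*(19*6))*(-39)) = 1/(-276750 + (78*114)*(-39)) = 1/(-276750 + 8892*(-39)) = 1/(-276750 - 346788) = 1/(-623538) = -1/623538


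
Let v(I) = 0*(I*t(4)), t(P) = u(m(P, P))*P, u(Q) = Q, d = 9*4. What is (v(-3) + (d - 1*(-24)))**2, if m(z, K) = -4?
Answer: 3600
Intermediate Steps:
d = 36
t(P) = -4*P
v(I) = 0 (v(I) = 0*(I*(-4*4)) = 0*(I*(-16)) = 0*(-16*I) = 0)
(v(-3) + (d - 1*(-24)))**2 = (0 + (36 - 1*(-24)))**2 = (0 + (36 + 24))**2 = (0 + 60)**2 = 60**2 = 3600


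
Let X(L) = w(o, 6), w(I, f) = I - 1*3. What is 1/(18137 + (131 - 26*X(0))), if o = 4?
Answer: 1/18242 ≈ 5.4819e-5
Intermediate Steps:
w(I, f) = -3 + I (w(I, f) = I - 3 = -3 + I)
X(L) = 1 (X(L) = -3 + 4 = 1)
1/(18137 + (131 - 26*X(0))) = 1/(18137 + (131 - 26*1)) = 1/(18137 + (131 - 26)) = 1/(18137 + 105) = 1/18242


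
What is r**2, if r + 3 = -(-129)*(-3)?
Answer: 152100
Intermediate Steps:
r = -390 (r = -3 - (-129)*(-3) = -3 - 129*3 = -3 - 387 = -390)
r**2 = (-390)**2 = 152100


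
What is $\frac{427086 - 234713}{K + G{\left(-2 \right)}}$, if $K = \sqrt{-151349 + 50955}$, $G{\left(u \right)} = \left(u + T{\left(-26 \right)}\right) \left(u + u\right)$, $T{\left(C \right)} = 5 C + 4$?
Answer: $\frac{49247488}{181269} - \frac{192373 i \sqrt{100394}}{362538} \approx 271.68 - 168.13 i$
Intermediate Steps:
$T{\left(C \right)} = 4 + 5 C$
$G{\left(u \right)} = 2 u \left(-126 + u\right)$ ($G{\left(u \right)} = \left(u + \left(4 + 5 \left(-26\right)\right)\right) \left(u + u\right) = \left(u + \left(4 - 130\right)\right) 2 u = \left(u - 126\right) 2 u = \left(-126 + u\right) 2 u = 2 u \left(-126 + u\right)$)
$K = i \sqrt{100394}$ ($K = \sqrt{-100394} = i \sqrt{100394} \approx 316.85 i$)
$\frac{427086 - 234713}{K + G{\left(-2 \right)}} = \frac{427086 - 234713}{i \sqrt{100394} + 2 \left(-2\right) \left(-126 - 2\right)} = \frac{192373}{i \sqrt{100394} + 2 \left(-2\right) \left(-128\right)} = \frac{192373}{i \sqrt{100394} + 512} = \frac{192373}{512 + i \sqrt{100394}}$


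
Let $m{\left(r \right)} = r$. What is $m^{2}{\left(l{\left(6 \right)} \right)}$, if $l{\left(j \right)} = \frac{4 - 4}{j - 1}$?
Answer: $0$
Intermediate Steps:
$l{\left(j \right)} = 0$ ($l{\left(j \right)} = \frac{0}{-1 + j} = 0$)
$m^{2}{\left(l{\left(6 \right)} \right)} = 0^{2} = 0$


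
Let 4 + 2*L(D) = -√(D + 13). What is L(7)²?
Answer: (2 + √5)² ≈ 17.944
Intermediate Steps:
L(D) = -2 - √(13 + D)/2 (L(D) = -2 + (-√(D + 13))/2 = -2 + (-√(13 + D))/2 = -2 - √(13 + D)/2)
L(7)² = (-2 - √(13 + 7)/2)² = (-2 - √5)²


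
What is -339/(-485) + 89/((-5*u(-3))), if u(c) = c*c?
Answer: -5582/4365 ≈ -1.2788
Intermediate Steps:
u(c) = c²
-339/(-485) + 89/((-5*u(-3))) = -339/(-485) + 89/((-5*(-3)²)) = -339*(-1/485) + 89/((-5*9)) = 339/485 + 89/(-45) = 339/485 + 89*(-1/45) = 339/485 - 89/45 = -5582/4365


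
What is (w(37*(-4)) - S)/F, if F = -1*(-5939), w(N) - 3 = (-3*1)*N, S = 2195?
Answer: -1748/5939 ≈ -0.29433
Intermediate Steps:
w(N) = 3 - 3*N (w(N) = 3 + (-3*1)*N = 3 - 3*N)
F = 5939
(w(37*(-4)) - S)/F = ((3 - 111*(-4)) - 1*2195)/5939 = ((3 - 3*(-148)) - 2195)*(1/5939) = ((3 + 444) - 2195)*(1/5939) = (447 - 2195)*(1/5939) = -1748*1/5939 = -1748/5939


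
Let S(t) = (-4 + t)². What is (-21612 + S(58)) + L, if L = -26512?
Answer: -45208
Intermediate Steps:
(-21612 + S(58)) + L = (-21612 + (-4 + 58)²) - 26512 = (-21612 + 54²) - 26512 = (-21612 + 2916) - 26512 = -18696 - 26512 = -45208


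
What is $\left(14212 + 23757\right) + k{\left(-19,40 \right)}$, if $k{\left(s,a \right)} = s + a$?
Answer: $37990$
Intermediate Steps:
$k{\left(s,a \right)} = a + s$
$\left(14212 + 23757\right) + k{\left(-19,40 \right)} = \left(14212 + 23757\right) + \left(40 - 19\right) = 37969 + 21 = 37990$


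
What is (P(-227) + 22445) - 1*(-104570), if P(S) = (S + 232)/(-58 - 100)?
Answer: 20068365/158 ≈ 1.2702e+5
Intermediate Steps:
P(S) = -116/79 - S/158 (P(S) = (232 + S)/(-158) = (232 + S)*(-1/158) = -116/79 - S/158)
(P(-227) + 22445) - 1*(-104570) = ((-116/79 - 1/158*(-227)) + 22445) - 1*(-104570) = ((-116/79 + 227/158) + 22445) + 104570 = (-5/158 + 22445) + 104570 = 3546305/158 + 104570 = 20068365/158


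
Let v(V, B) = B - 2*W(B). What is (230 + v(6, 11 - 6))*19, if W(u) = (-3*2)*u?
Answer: 5605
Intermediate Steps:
W(u) = -6*u
v(V, B) = 13*B (v(V, B) = B - (-12)*B = B + 12*B = 13*B)
(230 + v(6, 11 - 6))*19 = (230 + 13*(11 - 6))*19 = (230 + 13*5)*19 = (230 + 65)*19 = 295*19 = 5605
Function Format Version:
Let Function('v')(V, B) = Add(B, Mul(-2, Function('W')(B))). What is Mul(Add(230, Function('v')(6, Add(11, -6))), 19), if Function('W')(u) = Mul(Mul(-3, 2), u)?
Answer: 5605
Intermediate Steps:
Function('W')(u) = Mul(-6, u)
Function('v')(V, B) = Mul(13, B) (Function('v')(V, B) = Add(B, Mul(-2, Mul(-6, B))) = Add(B, Mul(12, B)) = Mul(13, B))
Mul(Add(230, Function('v')(6, Add(11, -6))), 19) = Mul(Add(230, Mul(13, Add(11, -6))), 19) = Mul(Add(230, Mul(13, 5)), 19) = Mul(Add(230, 65), 19) = Mul(295, 19) = 5605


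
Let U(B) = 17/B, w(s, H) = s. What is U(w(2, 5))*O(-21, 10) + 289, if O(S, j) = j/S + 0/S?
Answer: 5984/21 ≈ 284.95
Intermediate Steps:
O(S, j) = j/S (O(S, j) = j/S + 0 = j/S)
U(w(2, 5))*O(-21, 10) + 289 = (17/2)*(10/(-21)) + 289 = (17*(1/2))*(10*(-1/21)) + 289 = (17/2)*(-10/21) + 289 = -85/21 + 289 = 5984/21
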